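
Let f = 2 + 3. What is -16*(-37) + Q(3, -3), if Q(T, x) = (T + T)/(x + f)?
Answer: 595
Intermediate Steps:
f = 5
Q(T, x) = 2*T/(5 + x) (Q(T, x) = (T + T)/(x + 5) = (2*T)/(5 + x) = 2*T/(5 + x))
-16*(-37) + Q(3, -3) = -16*(-37) + 2*3/(5 - 3) = 592 + 2*3/2 = 592 + 2*3*(½) = 592 + 3 = 595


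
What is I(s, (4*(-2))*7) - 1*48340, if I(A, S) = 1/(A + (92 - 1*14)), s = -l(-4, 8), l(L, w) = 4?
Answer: -3577159/74 ≈ -48340.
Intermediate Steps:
s = -4 (s = -1*4 = -4)
I(A, S) = 1/(78 + A) (I(A, S) = 1/(A + (92 - 14)) = 1/(A + 78) = 1/(78 + A))
I(s, (4*(-2))*7) - 1*48340 = 1/(78 - 4) - 1*48340 = 1/74 - 48340 = -3577159/74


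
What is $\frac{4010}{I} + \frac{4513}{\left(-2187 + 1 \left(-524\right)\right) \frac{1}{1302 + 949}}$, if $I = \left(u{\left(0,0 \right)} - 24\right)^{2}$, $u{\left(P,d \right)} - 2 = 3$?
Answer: $- \frac{3656442333}{978671} \approx -3736.1$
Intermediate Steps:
$u{\left(P,d \right)} = 5$ ($u{\left(P,d \right)} = 2 + 3 = 5$)
$I = 361$ ($I = \left(5 - 24\right)^{2} = \left(-19\right)^{2} = 361$)
$\frac{4010}{I} + \frac{4513}{\left(-2187 + 1 \left(-524\right)\right) \frac{1}{1302 + 949}} = \frac{4010}{361} + \frac{4513}{\left(-2187 + 1 \left(-524\right)\right) \frac{1}{1302 + 949}} = 4010 \cdot \frac{1}{361} + \frac{4513}{\left(-2187 - 524\right) \frac{1}{2251}} = \frac{4010}{361} + \frac{4513}{\left(-2711\right) \frac{1}{2251}} = \frac{4010}{361} + \frac{4513}{- \frac{2711}{2251}} = \frac{4010}{361} + 4513 \left(- \frac{2251}{2711}\right) = \frac{4010}{361} - \frac{10158763}{2711} = - \frac{3656442333}{978671}$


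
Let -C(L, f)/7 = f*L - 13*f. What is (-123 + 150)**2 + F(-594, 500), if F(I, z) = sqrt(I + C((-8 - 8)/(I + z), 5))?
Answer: 729 + 3*I*sqrt(35579)/47 ≈ 729.0 + 12.04*I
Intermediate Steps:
C(L, f) = 91*f - 7*L*f (C(L, f) = -7*(f*L - 13*f) = -7*(L*f - 13*f) = -7*(-13*f + L*f) = 91*f - 7*L*f)
F(I, z) = sqrt(455 + I + 560/(I + z)) (F(I, z) = sqrt(I + 7*5*(13 - (-8 - 8)/(I + z))) = sqrt(I + 7*5*(13 - (-16)/(I + z))) = sqrt(I + 7*5*(13 + 16/(I + z))) = sqrt(I + (455 + 560/(I + z))) = sqrt(455 + I + 560/(I + z)))
(-123 + 150)**2 + F(-594, 500) = (-123 + 150)**2 + sqrt((560 + (455 - 594)*(-594 + 500))/(-594 + 500)) = 27**2 + sqrt((560 - 139*(-94))/(-94)) = 729 + sqrt(-(560 + 13066)/94) = 729 + sqrt(-1/94*13626) = 729 + sqrt(-6813/47) = 729 + 3*I*sqrt(35579)/47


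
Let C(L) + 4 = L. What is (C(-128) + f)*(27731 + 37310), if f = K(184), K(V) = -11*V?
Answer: -140228396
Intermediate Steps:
C(L) = -4 + L
f = -2024 (f = -11*184 = -2024)
(C(-128) + f)*(27731 + 37310) = ((-4 - 128) - 2024)*(27731 + 37310) = (-132 - 2024)*65041 = -2156*65041 = -140228396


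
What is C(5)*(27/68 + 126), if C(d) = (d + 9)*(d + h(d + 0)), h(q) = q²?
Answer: 902475/17 ≈ 53087.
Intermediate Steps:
C(d) = (9 + d)*(d + d²) (C(d) = (d + 9)*(d + (d + 0)²) = (9 + d)*(d + d²))
C(5)*(27/68 + 126) = (5*(9 + 5² + 10*5))*(27/68 + 126) = (5*(9 + 25 + 50))*(27*(1/68) + 126) = (5*84)*(27/68 + 126) = 420*(8595/68) = 902475/17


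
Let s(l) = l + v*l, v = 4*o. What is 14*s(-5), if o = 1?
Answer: -350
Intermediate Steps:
v = 4 (v = 4*1 = 4)
s(l) = 5*l (s(l) = l + 4*l = 5*l)
14*s(-5) = 14*(5*(-5)) = 14*(-25) = -350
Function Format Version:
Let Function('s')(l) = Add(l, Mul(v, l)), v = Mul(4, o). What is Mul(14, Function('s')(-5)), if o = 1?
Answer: -350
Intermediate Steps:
v = 4 (v = Mul(4, 1) = 4)
Function('s')(l) = Mul(5, l) (Function('s')(l) = Add(l, Mul(4, l)) = Mul(5, l))
Mul(14, Function('s')(-5)) = Mul(14, Mul(5, -5)) = Mul(14, -25) = -350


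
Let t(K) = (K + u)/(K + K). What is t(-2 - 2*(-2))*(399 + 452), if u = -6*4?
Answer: -9361/2 ≈ -4680.5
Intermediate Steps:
u = -24
t(K) = (-24 + K)/(2*K) (t(K) = (K - 24)/(K + K) = (-24 + K)/((2*K)) = (-24 + K)*(1/(2*K)) = (-24 + K)/(2*K))
t(-2 - 2*(-2))*(399 + 452) = ((-24 + (-2 - 2*(-2)))/(2*(-2 - 2*(-2))))*(399 + 452) = ((-24 + (-2 + 4))/(2*(-2 + 4)))*851 = ((½)*(-24 + 2)/2)*851 = ((½)*(½)*(-22))*851 = -11/2*851 = -9361/2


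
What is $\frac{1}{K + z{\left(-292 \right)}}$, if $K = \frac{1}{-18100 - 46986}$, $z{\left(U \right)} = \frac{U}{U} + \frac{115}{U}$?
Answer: $\frac{9502556}{5759965} \approx 1.6498$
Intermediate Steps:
$z{\left(U \right)} = 1 + \frac{115}{U}$
$K = - \frac{1}{65086}$ ($K = \frac{1}{-65086} = - \frac{1}{65086} \approx -1.5364 \cdot 10^{-5}$)
$\frac{1}{K + z{\left(-292 \right)}} = \frac{1}{- \frac{1}{65086} + \frac{115 - 292}{-292}} = \frac{1}{- \frac{1}{65086} - - \frac{177}{292}} = \frac{1}{- \frac{1}{65086} + \frac{177}{292}} = \frac{1}{\frac{5759965}{9502556}} = \frac{9502556}{5759965}$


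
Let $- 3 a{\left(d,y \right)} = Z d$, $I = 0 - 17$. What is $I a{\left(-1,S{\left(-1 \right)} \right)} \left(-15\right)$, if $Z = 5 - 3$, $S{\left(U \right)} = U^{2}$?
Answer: $170$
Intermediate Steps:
$I = -17$ ($I = 0 - 17 = -17$)
$Z = 2$
$a{\left(d,y \right)} = - \frac{2 d}{3}$
$I a{\left(-1,S{\left(-1 \right)} \right)} \left(-15\right) = - 17 \left(\left(- \frac{2}{3}\right) \left(-1\right)\right) \left(-15\right) = \left(-17\right) \frac{2}{3} \left(-15\right) = \left(- \frac{34}{3}\right) \left(-15\right) = 170$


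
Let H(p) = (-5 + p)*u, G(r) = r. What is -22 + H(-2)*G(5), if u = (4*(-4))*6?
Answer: 3338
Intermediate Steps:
u = -96 (u = -16*6 = -96)
H(p) = 480 - 96*p (H(p) = (-5 + p)*(-96) = 480 - 96*p)
-22 + H(-2)*G(5) = -22 + (480 - 96*(-2))*5 = -22 + (480 + 192)*5 = -22 + 672*5 = -22 + 3360 = 3338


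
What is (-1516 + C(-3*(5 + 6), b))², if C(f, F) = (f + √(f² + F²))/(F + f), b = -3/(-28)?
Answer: (465104 + √94865)²/94249 ≈ 2.2983e+6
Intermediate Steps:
b = 3/28 (b = -3*(-1/28) = 3/28 ≈ 0.10714)
C(f, F) = (f + √(F² + f²))/(F + f)
(-1516 + C(-3*(5 + 6), b))² = (-1516 + (-3*(5 + 6) + √((3/28)² + (-3*(5 + 6))²))/(3/28 - 3*(5 + 6)))² = (-1516 + (-3*11 + √(9/784 + (-3*11)²))/(3/28 - 3*11))² = (-1516 + (-33 + √(9/784 + (-33)²))/(3/28 - 33))² = (-1516 + (-33 + √(9/784 + 1089))/(-921/28))² = (-1516 - 28*(-33 + √(853785/784))/921)² = (-1516 - 28*(-33 + 3*√94865/28)/921)² = (-1516 + (308/307 - √94865/307))² = (-465104/307 - √94865/307)²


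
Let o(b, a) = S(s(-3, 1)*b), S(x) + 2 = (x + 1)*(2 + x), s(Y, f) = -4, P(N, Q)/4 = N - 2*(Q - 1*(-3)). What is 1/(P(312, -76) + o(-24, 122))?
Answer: 1/11336 ≈ 8.8215e-5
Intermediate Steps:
P(N, Q) = -24 - 8*Q + 4*N (P(N, Q) = 4*(N - 2*(Q - 1*(-3))) = 4*(N - 2*(Q + 3)) = 4*(N - 2*(3 + Q)) = 4*(N + (-6 - 2*Q)) = 4*(-6 + N - 2*Q) = -24 - 8*Q + 4*N)
S(x) = -2 + (1 + x)*(2 + x) (S(x) = -2 + (x + 1)*(2 + x) = -2 + (1 + x)*(2 + x))
o(b, a) = -4*b*(3 - 4*b) (o(b, a) = (-4*b)*(3 - 4*b) = -4*b*(3 - 4*b))
1/(P(312, -76) + o(-24, 122)) = 1/((-24 - 8*(-76) + 4*312) + 4*(-24)*(-3 + 4*(-24))) = 1/((-24 + 608 + 1248) + 4*(-24)*(-3 - 96)) = 1/(1832 + 4*(-24)*(-99)) = 1/(1832 + 9504) = 1/11336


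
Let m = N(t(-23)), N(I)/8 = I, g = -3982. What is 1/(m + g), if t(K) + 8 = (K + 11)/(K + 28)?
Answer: -5/20326 ≈ -0.00024599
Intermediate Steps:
t(K) = -8 + (11 + K)/(28 + K) (t(K) = -8 + (K + 11)/(K + 28) = -8 + (11 + K)/(28 + K))
N(I) = 8*I
m = -416/5 (m = 8*((-213 - 7*(-23))/(28 - 23)) = 8*((-213 + 161)/5) = 8*((1/5)*(-52)) = 8*(-52/5) = -416/5 ≈ -83.200)
1/(m + g) = 1/(-416/5 - 3982) = 1/(-20326/5) = -5/20326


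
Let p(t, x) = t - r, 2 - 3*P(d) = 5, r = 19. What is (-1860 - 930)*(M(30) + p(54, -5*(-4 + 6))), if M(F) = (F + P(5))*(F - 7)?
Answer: -1958580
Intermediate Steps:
P(d) = -1 (P(d) = ⅔ - ⅓*5 = ⅔ - 5/3 = -1)
M(F) = (-1 + F)*(-7 + F) (M(F) = (F - 1)*(F - 7) = (-1 + F)*(-7 + F))
p(t, x) = -19 + t (p(t, x) = t - 1*19 = t - 19 = -19 + t)
(-1860 - 930)*(M(30) + p(54, -5*(-4 + 6))) = (-1860 - 930)*((7 + 30² - 8*30) + (-19 + 54)) = -2790*((7 + 900 - 240) + 35) = -2790*(667 + 35) = -2790*702 = -1958580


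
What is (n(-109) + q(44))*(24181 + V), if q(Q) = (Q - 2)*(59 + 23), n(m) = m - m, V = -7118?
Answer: 58764972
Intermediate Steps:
n(m) = 0
q(Q) = -164 + 82*Q (q(Q) = (-2 + Q)*82 = -164 + 82*Q)
(n(-109) + q(44))*(24181 + V) = (0 + (-164 + 82*44))*(24181 - 7118) = (0 + (-164 + 3608))*17063 = (0 + 3444)*17063 = 3444*17063 = 58764972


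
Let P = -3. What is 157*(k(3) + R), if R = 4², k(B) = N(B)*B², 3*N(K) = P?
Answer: 1099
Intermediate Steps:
N(K) = -1 (N(K) = (⅓)*(-3) = -1)
k(B) = -B²
R = 16
157*(k(3) + R) = 157*(-1*3² + 16) = 157*(-1*9 + 16) = 157*(-9 + 16) = 157*7 = 1099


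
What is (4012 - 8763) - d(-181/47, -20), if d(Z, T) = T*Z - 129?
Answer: -220854/47 ≈ -4699.0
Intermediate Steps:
d(Z, T) = -129 + T*Z
(4012 - 8763) - d(-181/47, -20) = (4012 - 8763) - (-129 - (-3620)/47) = -4751 - (-129 - (-3620)/47) = -4751 - (-129 - 20*(-181/47)) = -4751 - (-129 + 3620/47) = -4751 - 1*(-2443/47) = -4751 + 2443/47 = -220854/47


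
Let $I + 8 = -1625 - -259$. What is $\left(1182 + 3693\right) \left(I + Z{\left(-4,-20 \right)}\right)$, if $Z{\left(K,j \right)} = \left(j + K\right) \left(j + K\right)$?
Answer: $-3890250$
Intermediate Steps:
$I = -1374$ ($I = -8 - 1366 = -1374$)
$Z{\left(K,j \right)} = \left(K + j\right)^{2}$ ($Z{\left(K,j \right)} = \left(K + j\right) \left(K + j\right) = \left(K + j\right)^{2}$)
$\left(1182 + 3693\right) \left(I + Z{\left(-4,-20 \right)}\right) = \left(1182 + 3693\right) \left(-1374 + \left(-4 - 20\right)^{2}\right) = 4875 \left(-1374 + \left(-24\right)^{2}\right) = 4875 \left(-1374 + 576\right) = 4875 \left(-798\right) = -3890250$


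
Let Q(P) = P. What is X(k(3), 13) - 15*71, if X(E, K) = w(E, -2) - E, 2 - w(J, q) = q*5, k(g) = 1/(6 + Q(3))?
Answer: -9478/9 ≈ -1053.1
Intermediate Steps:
k(g) = 1/9 (k(g) = 1/(6 + 3) = 1/9)
w(J, q) = 2 - 5*q (w(J, q) = 2 - q*5 = 2 - 5*q)
X(E, K) = 12 - E (X(E, K) = (2 - 5*(-2)) - E = (2 + 10) - E = 12 - E)
X(k(3), 13) - 15*71 = (12 - 1*1/9) - 15*71 = (12 - 1/9) - 1065 = 107/9 - 1065 = -9478/9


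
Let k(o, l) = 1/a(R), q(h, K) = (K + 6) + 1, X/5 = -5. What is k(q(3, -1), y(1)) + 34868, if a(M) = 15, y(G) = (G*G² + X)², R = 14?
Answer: 523021/15 ≈ 34868.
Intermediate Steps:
X = -25 (X = 5*(-5) = -25)
q(h, K) = 7 + K (q(h, K) = (6 + K) + 1 = 7 + K)
y(G) = (-25 + G³)² (y(G) = (G*G² - 25)² = (G³ - 25)² = (-25 + G³)²)
k(o, l) = 1/15
k(q(3, -1), y(1)) + 34868 = 1/15 + 34868 = 523021/15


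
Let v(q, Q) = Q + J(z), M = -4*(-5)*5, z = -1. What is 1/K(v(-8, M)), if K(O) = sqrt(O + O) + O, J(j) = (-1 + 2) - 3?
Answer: 1/112 ≈ 0.0089286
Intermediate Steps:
M = 100 (M = 20*5 = 100)
J(j) = -2 (J(j) = 1 - 3 = -2)
v(q, Q) = -2 + Q (v(q, Q) = Q - 2 = -2 + Q)
K(O) = O + sqrt(2)*sqrt(O) (K(O) = sqrt(2*O) + O = sqrt(2)*sqrt(O) + O = O + sqrt(2)*sqrt(O))
1/K(v(-8, M)) = 1/((-2 + 100) + sqrt(2)*sqrt(-2 + 100)) = 1/(98 + sqrt(2)*sqrt(98)) = 1/(98 + sqrt(2)*(7*sqrt(2))) = 1/(98 + 14) = 1/112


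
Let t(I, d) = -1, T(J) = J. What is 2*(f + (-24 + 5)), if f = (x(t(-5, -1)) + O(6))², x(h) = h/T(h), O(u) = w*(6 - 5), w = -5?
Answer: -6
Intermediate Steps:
O(u) = -5 (O(u) = -5*(6 - 5) = -5*1 = -5)
x(h) = 1 (x(h) = h/h = 1)
f = 16 (f = (1 - 5)² = (-4)² = 16)
2*(f + (-24 + 5)) = 2*(16 + (-24 + 5)) = 2*(16 - 19) = 2*(-3) = -6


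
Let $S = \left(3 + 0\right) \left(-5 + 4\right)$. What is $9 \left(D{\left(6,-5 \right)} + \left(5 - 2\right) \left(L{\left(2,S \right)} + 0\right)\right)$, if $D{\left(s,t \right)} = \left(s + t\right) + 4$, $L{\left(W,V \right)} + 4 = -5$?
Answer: $-198$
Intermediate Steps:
$S = -3$ ($S = 3 \left(-1\right) = -3$)
$L{\left(W,V \right)} = -9$ ($L{\left(W,V \right)} = -4 - 5 = -9$)
$D{\left(s,t \right)} = 4 + s + t$
$9 \left(D{\left(6,-5 \right)} + \left(5 - 2\right) \left(L{\left(2,S \right)} + 0\right)\right) = 9 \left(\left(4 + 6 - 5\right) + \left(5 - 2\right) \left(-9 + 0\right)\right) = 9 \left(5 + 3 \left(-9\right)\right) = 9 \left(5 - 27\right) = 9 \left(-22\right) = -198$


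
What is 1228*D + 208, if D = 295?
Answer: 362468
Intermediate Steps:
1228*D + 208 = 1228*295 + 208 = 362260 + 208 = 362468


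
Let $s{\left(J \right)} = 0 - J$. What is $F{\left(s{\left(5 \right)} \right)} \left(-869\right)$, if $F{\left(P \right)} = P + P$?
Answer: $8690$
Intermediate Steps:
$s{\left(J \right)} = - J$
$F{\left(P \right)} = 2 P$
$F{\left(s{\left(5 \right)} \right)} \left(-869\right) = 2 \left(\left(-1\right) 5\right) \left(-869\right) = 2 \left(-5\right) \left(-869\right) = \left(-10\right) \left(-869\right) = 8690$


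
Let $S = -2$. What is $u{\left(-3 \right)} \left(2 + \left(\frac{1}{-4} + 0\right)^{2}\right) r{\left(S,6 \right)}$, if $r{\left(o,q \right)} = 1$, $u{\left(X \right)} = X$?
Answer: $- \frac{99}{16} \approx -6.1875$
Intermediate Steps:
$u{\left(-3 \right)} \left(2 + \left(\frac{1}{-4} + 0\right)^{2}\right) r{\left(S,6 \right)} = - 3 \left(2 + \left(\frac{1}{-4} + 0\right)^{2}\right) 1 = - 3 \left(2 + \left(- \frac{1}{4} + 0\right)^{2}\right) 1 = - 3 \left(2 + \left(- \frac{1}{4}\right)^{2}\right) 1 = - 3 \left(2 + \frac{1}{16}\right) 1 = - 3 \cdot \frac{33}{16} \cdot 1 = \left(-3\right) \frac{33}{16} = - \frac{99}{16}$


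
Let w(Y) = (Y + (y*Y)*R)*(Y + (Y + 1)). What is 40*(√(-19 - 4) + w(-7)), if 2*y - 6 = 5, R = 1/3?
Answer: 30940/3 + 40*I*√23 ≈ 10313.0 + 191.83*I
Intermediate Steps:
R = ⅓ ≈ 0.33333
y = 11/2 (y = 3 + (½)*5 = 3 + 5/2 = 11/2 ≈ 5.5000)
w(Y) = 17*Y*(1 + 2*Y)/6 (w(Y) = (Y + (11*Y/2)*(⅓))*(Y + (Y + 1)) = (Y + 11*Y/6)*(Y + (1 + Y)) = (17*Y/6)*(1 + 2*Y) = 17*Y*(1 + 2*Y)/6)
40*(√(-19 - 4) + w(-7)) = 40*(√(-19 - 4) + (17/6)*(-7)*(1 + 2*(-7))) = 40*(√(-23) + (17/6)*(-7)*(1 - 14)) = 40*(I*√23 + (17/6)*(-7)*(-13)) = 40*(I*√23 + 1547/6) = 40*(1547/6 + I*√23) = 30940/3 + 40*I*√23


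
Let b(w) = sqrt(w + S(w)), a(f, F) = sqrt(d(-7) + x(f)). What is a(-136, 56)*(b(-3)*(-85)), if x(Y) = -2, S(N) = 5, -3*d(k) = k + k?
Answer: -340*sqrt(3)/3 ≈ -196.30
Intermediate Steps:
d(k) = -2*k/3 (d(k) = -(k + k)/3 = -2*k/3)
a(f, F) = 2*sqrt(6)/3 (a(f, F) = sqrt(-2/3*(-7) - 2) = sqrt(14/3 - 2) = sqrt(8/3) = 2*sqrt(6)/3)
b(w) = sqrt(5 + w) (b(w) = sqrt(w + 5) = sqrt(5 + w))
a(-136, 56)*(b(-3)*(-85)) = (2*sqrt(6)/3)*(sqrt(5 - 3)*(-85)) = (2*sqrt(6)/3)*(sqrt(2)*(-85)) = (2*sqrt(6)/3)*(-85*sqrt(2)) = -340*sqrt(3)/3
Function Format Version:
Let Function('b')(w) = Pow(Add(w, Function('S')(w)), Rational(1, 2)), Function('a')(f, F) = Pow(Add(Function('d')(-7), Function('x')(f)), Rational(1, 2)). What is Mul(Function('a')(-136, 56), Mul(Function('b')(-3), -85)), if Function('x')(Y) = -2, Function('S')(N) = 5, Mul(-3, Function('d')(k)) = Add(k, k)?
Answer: Mul(Rational(-340, 3), Pow(3, Rational(1, 2))) ≈ -196.30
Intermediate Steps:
Function('d')(k) = Mul(Rational(-2, 3), k) (Function('d')(k) = Mul(Rational(-1, 3), Add(k, k)) = Mul(Rational(-1, 3), Mul(2, k)) = Mul(Rational(-2, 3), k))
Function('a')(f, F) = Mul(Rational(2, 3), Pow(6, Rational(1, 2))) (Function('a')(f, F) = Pow(Add(Mul(Rational(-2, 3), -7), -2), Rational(1, 2)) = Pow(Add(Rational(14, 3), -2), Rational(1, 2)) = Pow(Rational(8, 3), Rational(1, 2)) = Mul(Rational(2, 3), Pow(6, Rational(1, 2))))
Function('b')(w) = Pow(Add(5, w), Rational(1, 2)) (Function('b')(w) = Pow(Add(w, 5), Rational(1, 2)) = Pow(Add(5, w), Rational(1, 2)))
Mul(Function('a')(-136, 56), Mul(Function('b')(-3), -85)) = Mul(Mul(Rational(2, 3), Pow(6, Rational(1, 2))), Mul(Pow(Add(5, -3), Rational(1, 2)), -85)) = Mul(Mul(Rational(2, 3), Pow(6, Rational(1, 2))), Mul(Pow(2, Rational(1, 2)), -85)) = Mul(Mul(Rational(2, 3), Pow(6, Rational(1, 2))), Mul(-85, Pow(2, Rational(1, 2)))) = Mul(Rational(-340, 3), Pow(3, Rational(1, 2)))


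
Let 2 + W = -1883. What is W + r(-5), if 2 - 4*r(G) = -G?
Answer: -7543/4 ≈ -1885.8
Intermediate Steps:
W = -1885 (W = -2 - 1883 = -1885)
r(G) = ½ + G/4 (r(G) = ½ - (-1)*G/4 = ½ + G/4)
W + r(-5) = -1885 + (½ + (¼)*(-5)) = -1885 + (½ - 5/4) = -1885 - ¾ = -7543/4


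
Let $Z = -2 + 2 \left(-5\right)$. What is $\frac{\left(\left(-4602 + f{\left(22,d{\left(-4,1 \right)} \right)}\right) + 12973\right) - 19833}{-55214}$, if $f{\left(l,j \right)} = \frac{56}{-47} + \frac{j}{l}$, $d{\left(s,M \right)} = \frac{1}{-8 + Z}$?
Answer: $\frac{237058847}{1141825520} \approx 0.20761$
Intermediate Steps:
$Z = -12$ ($Z = -2 - 10 = -12$)
$d{\left(s,M \right)} = - \frac{1}{20}$ ($d{\left(s,M \right)} = \frac{1}{-8 - 12} = \frac{1}{-20} = - \frac{1}{20}$)
$f{\left(l,j \right)} = - \frac{56}{47} + \frac{j}{l}$ ($f{\left(l,j \right)} = 56 \left(- \frac{1}{47}\right) + \frac{j}{l} = - \frac{56}{47} + \frac{j}{l}$)
$\frac{\left(\left(-4602 + f{\left(22,d{\left(-4,1 \right)} \right)}\right) + 12973\right) - 19833}{-55214} = \frac{\left(\left(-4602 - \left(\frac{56}{47} + \frac{1}{20 \cdot 22}\right)\right) + 12973\right) - 19833}{-55214} = \left(\left(\left(-4602 - \frac{24687}{20680}\right) + 12973\right) - 19833\right) \left(- \frac{1}{55214}\right) = \left(\left(- \frac{95194047}{20680} + 12973\right) - 19833\right) \left(- \frac{1}{55214}\right) = \left(\frac{173087593}{20680} - 19833\right) \left(- \frac{1}{55214}\right) = \left(- \frac{237058847}{20680}\right) \left(- \frac{1}{55214}\right) = \frac{237058847}{1141825520}$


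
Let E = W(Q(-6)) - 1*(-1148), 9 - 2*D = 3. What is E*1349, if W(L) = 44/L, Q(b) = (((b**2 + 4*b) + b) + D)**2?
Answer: 125500168/81 ≈ 1.5494e+6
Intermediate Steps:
D = 3 (D = 9/2 - 1/2*3 = 9/2 - 3/2 = 3)
Q(b) = (3 + b**2 + 5*b)**2 (Q(b) = (((b**2 + 4*b) + b) + 3)**2 = ((b**2 + 5*b) + 3)**2 = (3 + b**2 + 5*b)**2)
E = 93032/81 (E = 44/((3 + (-6)**2 + 5*(-6))**2) - 1*(-1148) = 44/((3 + 36 - 30)**2) + 1148 = 44/(9**2) + 1148 = 44/81 + 1148 = 93032/81 ≈ 1148.5)
E*1349 = (93032/81)*1349 = 125500168/81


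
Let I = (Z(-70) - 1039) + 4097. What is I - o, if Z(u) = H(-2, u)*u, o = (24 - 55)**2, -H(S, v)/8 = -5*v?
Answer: 198097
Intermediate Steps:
H(S, v) = 40*v (H(S, v) = -(-40)*v = 40*v)
o = 961 (o = (-31)**2 = 961)
Z(u) = 40*u**2 (Z(u) = (40*u)*u = 40*u**2)
I = 199058 (I = (40*(-70)**2 - 1039) + 4097 = (40*4900 - 1039) + 4097 = (196000 - 1039) + 4097 = 194961 + 4097 = 199058)
I - o = 199058 - 1*961 = 199058 - 961 = 198097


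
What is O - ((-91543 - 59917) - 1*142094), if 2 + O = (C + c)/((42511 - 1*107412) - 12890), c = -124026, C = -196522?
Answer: 22836024180/77791 ≈ 2.9356e+5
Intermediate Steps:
O = 164966/77791 (O = -2 + (-196522 - 124026)/((42511 - 1*107412) - 12890) = -2 - 320548/((42511 - 107412) - 12890) = -2 - 320548/(-64901 - 12890) = -2 - 320548/(-77791) = -2 - 320548*(-1/77791) = -2 + 320548/77791 = 164966/77791 ≈ 2.1206)
O - ((-91543 - 59917) - 1*142094) = 164966/77791 - ((-91543 - 59917) - 1*142094) = 164966/77791 - (-151460 - 142094) = 164966/77791 - 1*(-293554) = 164966/77791 + 293554 = 22836024180/77791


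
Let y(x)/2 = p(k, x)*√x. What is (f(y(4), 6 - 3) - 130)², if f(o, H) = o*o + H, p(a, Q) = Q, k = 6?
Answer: 16641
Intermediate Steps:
y(x) = 2*x^(3/2) (y(x) = 2*(x*√x) = 2*x^(3/2))
f(o, H) = H + o² (f(o, H) = o² + H = H + o²)
(f(y(4), 6 - 3) - 130)² = (((6 - 3) + (2*4^(3/2))²) - 130)² = ((3 + (2*8)²) - 130)² = ((3 + 16²) - 130)² = ((3 + 256) - 130)² = (259 - 130)² = 129² = 16641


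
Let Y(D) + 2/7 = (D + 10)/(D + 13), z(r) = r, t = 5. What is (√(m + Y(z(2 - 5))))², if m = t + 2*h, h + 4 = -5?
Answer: -881/70 ≈ -12.586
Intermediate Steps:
h = -9 (h = -4 - 5 = -9)
m = -13 (m = 5 + 2*(-9) = 5 - 18 = -13)
Y(D) = -2/7 + (10 + D)/(13 + D) (Y(D) = -2/7 + (D + 10)/(D + 13) = -2/7 + (10 + D)/(13 + D))
(√(m + Y(z(2 - 5))))² = (√(-13 + (44 + 5*(2 - 5))/(7*(13 + (2 - 5)))))² = (√(-13 + (44 + 5*(-3))/(7*(13 - 3))))² = (√(-13 + (⅐)*(44 - 15)/10))² = (√(-13 + (⅐)*(⅒)*29))² = (√(-13 + 29/70))² = (√(-881/70))² = (I*√61670/70)² = -881/70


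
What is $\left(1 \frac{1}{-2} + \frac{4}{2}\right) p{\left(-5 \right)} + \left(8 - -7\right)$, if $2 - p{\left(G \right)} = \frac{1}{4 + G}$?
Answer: $\frac{39}{2} \approx 19.5$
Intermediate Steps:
$p{\left(G \right)} = 2 - \frac{1}{4 + G}$
$\left(1 \frac{1}{-2} + \frac{4}{2}\right) p{\left(-5 \right)} + \left(8 - -7\right) = \left(1 \frac{1}{-2} + \frac{4}{2}\right) \frac{7 + 2 \left(-5\right)}{4 - 5} + \left(8 - -7\right) = \left(1 \left(- \frac{1}{2}\right) + 4 \cdot \frac{1}{2}\right) \frac{7 - 10}{-1} + \left(8 + 7\right) = \left(- \frac{1}{2} + 2\right) \left(\left(-1\right) \left(-3\right)\right) + 15 = \frac{3}{2} \cdot 3 + 15 = \frac{9}{2} + 15 = \frac{39}{2}$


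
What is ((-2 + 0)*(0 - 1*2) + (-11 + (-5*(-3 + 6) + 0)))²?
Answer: 484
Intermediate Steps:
((-2 + 0)*(0 - 1*2) + (-11 + (-5*(-3 + 6) + 0)))² = (-2*(0 - 2) + (-11 + (-5*3 + 0)))² = (-2*(-2) + (-11 + (-15 + 0)))² = (4 + (-11 - 15))² = (4 - 26)² = (-22)² = 484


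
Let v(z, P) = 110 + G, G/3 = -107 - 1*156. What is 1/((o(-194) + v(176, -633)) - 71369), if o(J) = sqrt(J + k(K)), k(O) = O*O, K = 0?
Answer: -36024/2595457249 - I*sqrt(194)/5190914498 ≈ -1.388e-5 - 2.6832e-9*I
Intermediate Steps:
G = -789 (G = 3*(-107 - 1*156) = 3*(-107 - 156) = 3*(-263) = -789)
k(O) = O**2
o(J) = sqrt(J) (o(J) = sqrt(J + 0**2) = sqrt(J + 0) = sqrt(J))
v(z, P) = -679 (v(z, P) = 110 - 789 = -679)
1/((o(-194) + v(176, -633)) - 71369) = 1/((sqrt(-194) - 679) - 71369) = 1/((I*sqrt(194) - 679) - 71369) = 1/((-679 + I*sqrt(194)) - 71369) = 1/(-72048 + I*sqrt(194))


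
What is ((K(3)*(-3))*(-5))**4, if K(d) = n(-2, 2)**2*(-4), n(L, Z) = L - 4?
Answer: 21767823360000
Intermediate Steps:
n(L, Z) = -4 + L
K(d) = -144 (K(d) = (-4 - 2)**2*(-4) = (-6)**2*(-4) = 36*(-4) = -144)
((K(3)*(-3))*(-5))**4 = (-144*(-3)*(-5))**4 = (432*(-5))**4 = (-2160)**4 = 21767823360000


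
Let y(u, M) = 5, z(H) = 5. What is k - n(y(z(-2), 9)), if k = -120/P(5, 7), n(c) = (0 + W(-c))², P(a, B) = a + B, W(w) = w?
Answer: -35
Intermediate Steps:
P(a, B) = B + a
n(c) = c² (n(c) = (0 - c)² = (-c)² = c²)
k = -10 (k = -120/(7 + 5) = -120/12 = (1/12)*(-120) = -10)
k - n(y(z(-2), 9)) = -10 - 1*5² = -10 - 1*25 = -10 - 25 = -35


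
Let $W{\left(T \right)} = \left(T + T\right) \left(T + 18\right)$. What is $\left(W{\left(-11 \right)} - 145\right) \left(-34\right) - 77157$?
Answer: $-66991$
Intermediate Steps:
$W{\left(T \right)} = 2 T \left(18 + T\right)$
$\left(W{\left(-11 \right)} - 145\right) \left(-34\right) - 77157 = \left(2 \left(-11\right) \left(18 - 11\right) - 145\right) \left(-34\right) - 77157 = \left(2 \left(-11\right) 7 - 145\right) \left(-34\right) - 77157 = \left(-154 - 145\right) \left(-34\right) - 77157 = \left(-299\right) \left(-34\right) - 77157 = 10166 - 77157 = -66991$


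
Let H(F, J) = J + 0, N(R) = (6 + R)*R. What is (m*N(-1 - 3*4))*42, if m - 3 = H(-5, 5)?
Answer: 30576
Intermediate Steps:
N(R) = R*(6 + R)
H(F, J) = J
m = 8 (m = 3 + 5 = 8)
(m*N(-1 - 3*4))*42 = (8*((-1 - 3*4)*(6 + (-1 - 3*4))))*42 = (8*((-1 - 12)*(6 + (-1 - 12))))*42 = (8*(-13*(6 - 13)))*42 = (8*(-13*(-7)))*42 = (8*91)*42 = 728*42 = 30576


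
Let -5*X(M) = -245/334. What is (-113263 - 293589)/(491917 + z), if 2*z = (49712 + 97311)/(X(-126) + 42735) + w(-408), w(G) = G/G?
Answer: -11614435778456/14042856347747 ≈ -0.82707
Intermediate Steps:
X(M) = 49/334 (X(M) = -(-49)/334 = -⅕*(-245/334) = 49/334)
w(G) = 1
z = 63379221/28547078 (z = ((49712 + 97311)/(49/334 + 42735) + 1)/2 = (147023/(14273539/334) + 1)/2 = (147023*(334/14273539) + 1)/2 = (49105682/14273539 + 1)/2 = (½)*(63379221/14273539) = 63379221/28547078 ≈ 2.2202)
(-113263 - 293589)/(491917 + z) = (-113263 - 293589)/(491917 + 63379221/28547078) = -406852/14042856347747/28547078 = -406852*28547078/14042856347747 = -11614435778456/14042856347747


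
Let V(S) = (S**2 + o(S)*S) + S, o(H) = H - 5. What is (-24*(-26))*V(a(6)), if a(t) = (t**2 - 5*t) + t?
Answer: 149760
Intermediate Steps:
o(H) = -5 + H
a(t) = t**2 - 4*t
V(S) = S + S**2 + S*(-5 + S) (V(S) = (S**2 + (-5 + S)*S) + S = (S**2 + S*(-5 + S)) + S = S + S**2 + S*(-5 + S))
(-24*(-26))*V(a(6)) = (-24*(-26))*(2*(6*(-4 + 6))*(-2 + 6*(-4 + 6))) = 624*(2*(6*2)*(-2 + 6*2)) = 624*(2*12*(-2 + 12)) = 624*(2*12*10) = 624*240 = 149760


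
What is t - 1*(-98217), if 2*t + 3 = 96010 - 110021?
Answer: 91210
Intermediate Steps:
t = -7007 (t = -3/2 + (96010 - 110021)/2 = -3/2 + (1/2)*(-14011) = -3/2 - 14011/2 = -7007)
t - 1*(-98217) = -7007 - 1*(-98217) = -7007 + 98217 = 91210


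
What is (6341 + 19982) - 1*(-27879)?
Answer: 54202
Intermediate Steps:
(6341 + 19982) - 1*(-27879) = 26323 + 27879 = 54202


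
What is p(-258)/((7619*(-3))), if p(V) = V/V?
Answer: -1/22857 ≈ -4.3750e-5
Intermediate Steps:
p(V) = 1
p(-258)/((7619*(-3))) = 1/(7619*(-3)) = 1/(-22857) = 1*(-1/22857) = -1/22857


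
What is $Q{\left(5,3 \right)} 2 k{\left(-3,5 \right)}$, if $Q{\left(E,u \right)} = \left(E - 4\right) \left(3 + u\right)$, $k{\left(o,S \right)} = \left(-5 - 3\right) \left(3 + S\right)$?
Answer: $-768$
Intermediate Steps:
$k{\left(o,S \right)} = -24 - 8 S$ ($k{\left(o,S \right)} = - 8 \left(3 + S\right) = -24 - 8 S$)
$Q{\left(E,u \right)} = \left(-4 + E\right) \left(3 + u\right)$
$Q{\left(5,3 \right)} 2 k{\left(-3,5 \right)} = \left(-12 - 12 + 3 \cdot 5 + 5 \cdot 3\right) 2 \left(-24 - 40\right) = \left(-12 - 12 + 15 + 15\right) 2 \left(-24 - 40\right) = 6 \cdot 2 \left(-64\right) = 12 \left(-64\right) = -768$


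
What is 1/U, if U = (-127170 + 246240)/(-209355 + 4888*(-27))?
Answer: -113777/39690 ≈ -2.8666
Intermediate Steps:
U = -39690/113777 (U = 119070/(-209355 - 131976) = 119070/(-341331) = 119070*(-1/341331) = -39690/113777 ≈ -0.34884)
1/U = 1/(-39690/113777) = -113777/39690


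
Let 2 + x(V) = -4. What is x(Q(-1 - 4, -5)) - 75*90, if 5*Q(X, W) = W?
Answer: -6756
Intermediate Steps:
Q(X, W) = W/5
x(V) = -6 (x(V) = -2 - 4 = -6)
x(Q(-1 - 4, -5)) - 75*90 = -6 - 75*90 = -6 - 6750 = -6756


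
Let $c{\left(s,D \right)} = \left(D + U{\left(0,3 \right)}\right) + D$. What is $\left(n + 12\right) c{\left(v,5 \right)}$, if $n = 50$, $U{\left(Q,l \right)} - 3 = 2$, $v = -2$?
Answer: $930$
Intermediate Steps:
$U{\left(Q,l \right)} = 5$ ($U{\left(Q,l \right)} = 3 + 2 = 5$)
$c{\left(s,D \right)} = 5 + 2 D$ ($c{\left(s,D \right)} = \left(D + 5\right) + D = \left(5 + D\right) + D = 5 + 2 D$)
$\left(n + 12\right) c{\left(v,5 \right)} = \left(50 + 12\right) \left(5 + 2 \cdot 5\right) = 62 \left(5 + 10\right) = 62 \cdot 15 = 930$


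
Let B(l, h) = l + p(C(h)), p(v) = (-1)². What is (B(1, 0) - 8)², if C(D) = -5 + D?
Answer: 36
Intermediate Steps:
p(v) = 1
B(l, h) = 1 + l (B(l, h) = l + 1 = 1 + l)
(B(1, 0) - 8)² = ((1 + 1) - 8)² = (2 - 8)² = (-6)² = 36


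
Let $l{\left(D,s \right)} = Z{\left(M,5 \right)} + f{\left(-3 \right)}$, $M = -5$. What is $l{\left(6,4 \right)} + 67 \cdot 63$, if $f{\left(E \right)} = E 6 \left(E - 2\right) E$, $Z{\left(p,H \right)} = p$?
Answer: $3946$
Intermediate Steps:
$f{\left(E \right)} = 6 E^{2} \left(-2 + E\right)$ ($f{\left(E \right)} = 6 E \left(-2 + E\right) E = 6 E E \left(-2 + E\right) = 6 E^{2} \left(-2 + E\right)$)
$l{\left(D,s \right)} = -275$ ($l{\left(D,s \right)} = -5 + 6 \left(-3\right)^{2} \left(-2 - 3\right) = -5 + 6 \cdot 9 \left(-5\right) = -5 - 270 = -275$)
$l{\left(6,4 \right)} + 67 \cdot 63 = -275 + 67 \cdot 63 = -275 + 4221 = 3946$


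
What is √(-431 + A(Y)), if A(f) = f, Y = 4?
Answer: I*√427 ≈ 20.664*I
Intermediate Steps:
√(-431 + A(Y)) = √(-431 + 4) = √(-427) = I*√427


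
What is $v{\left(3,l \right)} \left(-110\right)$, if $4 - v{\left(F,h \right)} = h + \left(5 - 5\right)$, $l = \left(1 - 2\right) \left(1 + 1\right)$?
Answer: $-660$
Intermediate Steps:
$l = -2$ ($l = \left(-1\right) 2 = -2$)
$v{\left(F,h \right)} = 4 - h$ ($v{\left(F,h \right)} = 4 - \left(h + \left(5 - 5\right)\right) = 4 - \left(h + 0\right) = 4 - h$)
$v{\left(3,l \right)} \left(-110\right) = \left(4 - -2\right) \left(-110\right) = \left(4 + 2\right) \left(-110\right) = 6 \left(-110\right) = -660$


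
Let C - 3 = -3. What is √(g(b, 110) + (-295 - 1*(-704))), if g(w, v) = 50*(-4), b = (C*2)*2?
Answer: √209 ≈ 14.457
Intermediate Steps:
C = 0 (C = 3 - 3 = 0)
b = 0 (b = (0*2)*2 = 0*2 = 0)
g(w, v) = -200
√(g(b, 110) + (-295 - 1*(-704))) = √(-200 + (-295 - 1*(-704))) = √(-200 + (-295 + 704)) = √(-200 + 409) = √209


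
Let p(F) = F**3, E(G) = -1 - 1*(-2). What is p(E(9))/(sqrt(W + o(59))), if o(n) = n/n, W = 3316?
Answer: sqrt(3317)/3317 ≈ 0.017363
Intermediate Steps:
E(G) = 1 (E(G) = -1 + 2 = 1)
o(n) = 1
p(E(9))/(sqrt(W + o(59))) = 1**3/(sqrt(3316 + 1)) = 1/sqrt(3317) = 1*(sqrt(3317)/3317) = sqrt(3317)/3317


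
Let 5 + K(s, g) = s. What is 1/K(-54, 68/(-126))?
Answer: -1/59 ≈ -0.016949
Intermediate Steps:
K(s, g) = -5 + s
1/K(-54, 68/(-126)) = 1/(-5 - 54) = 1/(-59) = -1/59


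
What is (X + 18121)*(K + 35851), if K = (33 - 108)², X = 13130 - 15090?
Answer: 670293636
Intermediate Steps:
X = -1960
K = 5625 (K = (-75)² = 5625)
(X + 18121)*(K + 35851) = (-1960 + 18121)*(5625 + 35851) = 16161*41476 = 670293636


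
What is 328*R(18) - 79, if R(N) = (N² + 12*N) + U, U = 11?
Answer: 180649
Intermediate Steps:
R(N) = 11 + N² + 12*N (R(N) = (N² + 12*N) + 11 = 11 + N² + 12*N)
328*R(18) - 79 = 328*(11 + 18² + 12*18) - 79 = 328*(11 + 324 + 216) - 79 = 328*551 - 79 = 180728 - 79 = 180649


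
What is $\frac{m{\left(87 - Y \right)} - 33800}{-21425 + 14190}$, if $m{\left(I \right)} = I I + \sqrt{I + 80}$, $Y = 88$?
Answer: $\frac{33799}{7235} - \frac{\sqrt{79}}{7235} \approx 4.6704$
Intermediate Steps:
$m{\left(I \right)} = I^{2} + \sqrt{80 + I}$
$\frac{m{\left(87 - Y \right)} - 33800}{-21425 + 14190} = \frac{\left(\left(87 - 88\right)^{2} + \sqrt{80 + \left(87 - 88\right)}\right) - 33800}{-21425 + 14190} = \frac{\left(\left(87 - 88\right)^{2} + \sqrt{80 + \left(87 - 88\right)}\right) - 33800}{-7235} = \left(\left(\left(-1\right)^{2} + \sqrt{80 - 1}\right) - 33800\right) \left(- \frac{1}{7235}\right) = \left(\left(1 + \sqrt{79}\right) - 33800\right) \left(- \frac{1}{7235}\right) = \left(-33799 + \sqrt{79}\right) \left(- \frac{1}{7235}\right) = \frac{33799}{7235} - \frac{\sqrt{79}}{7235}$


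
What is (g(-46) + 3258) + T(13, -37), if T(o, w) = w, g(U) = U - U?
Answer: 3221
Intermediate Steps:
g(U) = 0
(g(-46) + 3258) + T(13, -37) = (0 + 3258) - 37 = 3258 - 37 = 3221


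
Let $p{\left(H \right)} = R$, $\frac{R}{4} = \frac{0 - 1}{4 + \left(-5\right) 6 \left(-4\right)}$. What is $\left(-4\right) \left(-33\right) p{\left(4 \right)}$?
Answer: $- \frac{132}{31} \approx -4.2581$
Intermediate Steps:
$R = - \frac{1}{31}$ ($R = 4 \frac{0 - 1}{4 + \left(-5\right) 6 \left(-4\right)} = 4 \left(- \frac{1}{4 - -120}\right) = 4 \left(- \frac{1}{4 + 120}\right) = 4 \left(- \frac{1}{124}\right) = - \frac{1}{31} \approx -0.032258$)
$p{\left(H \right)} = - \frac{1}{31}$
$\left(-4\right) \left(-33\right) p{\left(4 \right)} = \left(-4\right) \left(-33\right) \left(- \frac{1}{31}\right) = 132 \left(- \frac{1}{31}\right) = - \frac{132}{31}$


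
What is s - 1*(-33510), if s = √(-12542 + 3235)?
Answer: 33510 + I*√9307 ≈ 33510.0 + 96.473*I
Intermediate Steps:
s = I*√9307 (s = √(-9307) = I*√9307 ≈ 96.473*I)
s - 1*(-33510) = I*√9307 - 1*(-33510) = I*√9307 + 33510 = 33510 + I*√9307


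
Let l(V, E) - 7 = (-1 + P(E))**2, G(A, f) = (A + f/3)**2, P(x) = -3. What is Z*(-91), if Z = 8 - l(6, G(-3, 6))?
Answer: 1365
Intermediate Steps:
G(A, f) = (A + f/3)**2 (G(A, f) = (A + f*(1/3))**2 = (A + f/3)**2)
l(V, E) = 23 (l(V, E) = 7 + (-1 - 3)**2 = 7 + (-4)**2 = 7 + 16 = 23)
Z = -15 (Z = 8 - 1*23 = 8 - 23 = -15)
Z*(-91) = -15*(-91) = 1365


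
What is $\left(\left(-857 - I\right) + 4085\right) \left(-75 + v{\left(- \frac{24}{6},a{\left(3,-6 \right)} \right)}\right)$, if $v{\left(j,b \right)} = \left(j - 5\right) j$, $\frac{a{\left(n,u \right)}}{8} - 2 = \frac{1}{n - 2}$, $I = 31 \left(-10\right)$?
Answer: $-137982$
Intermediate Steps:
$I = -310$
$a{\left(n,u \right)} = 16 + \frac{8}{-2 + n}$ ($a{\left(n,u \right)} = 16 + \frac{8}{n - 2} = 16 + \frac{8}{-2 + n}$)
$v{\left(j,b \right)} = j \left(-5 + j\right)$ ($v{\left(j,b \right)} = \left(-5 + j\right) j = j \left(-5 + j\right)$)
$\left(\left(-857 - I\right) + 4085\right) \left(-75 + v{\left(- \frac{24}{6},a{\left(3,-6 \right)} \right)}\right) = \left(\left(-857 - -310\right) + 4085\right) \left(-75 + - \frac{24}{6} \left(-5 - \frac{24}{6}\right)\right) = \left(\left(-857 + 310\right) + 4085\right) \left(-75 + \left(-24\right) \frac{1}{6} \left(-5 - 4\right)\right) = \left(-547 + 4085\right) \left(-75 - 4 \left(-5 - 4\right)\right) = 3538 \left(-75 - -36\right) = 3538 \left(-75 + 36\right) = 3538 \left(-39\right) = -137982$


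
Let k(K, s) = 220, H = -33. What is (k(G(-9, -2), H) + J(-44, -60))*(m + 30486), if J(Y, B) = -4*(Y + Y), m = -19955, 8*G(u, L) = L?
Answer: 6023732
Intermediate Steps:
G(u, L) = L/8
J(Y, B) = -8*Y
(k(G(-9, -2), H) + J(-44, -60))*(m + 30486) = (220 - 8*(-44))*(-19955 + 30486) = (220 + 352)*10531 = 572*10531 = 6023732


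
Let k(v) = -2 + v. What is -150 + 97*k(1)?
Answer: -247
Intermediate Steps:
-150 + 97*k(1) = -150 + 97*(-2 + 1) = -150 + 97*(-1) = -150 - 97 = -247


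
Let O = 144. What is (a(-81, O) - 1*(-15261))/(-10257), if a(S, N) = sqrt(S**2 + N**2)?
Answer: -5087/3419 - 3*sqrt(337)/3419 ≈ -1.5040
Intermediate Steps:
a(S, N) = sqrt(N**2 + S**2)
(a(-81, O) - 1*(-15261))/(-10257) = (sqrt(144**2 + (-81)**2) - 1*(-15261))/(-10257) = (sqrt(20736 + 6561) + 15261)*(-1/10257) = (sqrt(27297) + 15261)*(-1/10257) = (9*sqrt(337) + 15261)*(-1/10257) = (15261 + 9*sqrt(337))*(-1/10257) = -5087/3419 - 3*sqrt(337)/3419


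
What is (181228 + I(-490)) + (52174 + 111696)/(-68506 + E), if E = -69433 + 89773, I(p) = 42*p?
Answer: 3868803849/24083 ≈ 1.6064e+5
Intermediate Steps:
E = 20340
(181228 + I(-490)) + (52174 + 111696)/(-68506 + E) = (181228 + 42*(-490)) + (52174 + 111696)/(-68506 + 20340) = (181228 - 20580) + 163870/(-48166) = 160648 + 163870*(-1/48166) = 160648 - 81935/24083 = 3868803849/24083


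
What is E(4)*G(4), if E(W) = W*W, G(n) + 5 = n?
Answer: -16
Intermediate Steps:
G(n) = -5 + n
E(W) = W**2
E(4)*G(4) = 4**2*(-5 + 4) = 16*(-1) = -16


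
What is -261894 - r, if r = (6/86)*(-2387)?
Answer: -11254281/43 ≈ -2.6173e+5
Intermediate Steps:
r = -7161/43 (r = (6*(1/86))*(-2387) = (3/43)*(-2387) = -7161/43 ≈ -166.53)
-261894 - r = -261894 - 1*(-7161/43) = -261894 + 7161/43 = -11254281/43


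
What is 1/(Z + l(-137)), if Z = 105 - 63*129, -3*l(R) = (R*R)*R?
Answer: 3/2547287 ≈ 1.1777e-6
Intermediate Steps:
l(R) = -R³/3 (l(R) = -R*R*R/3 = -R²*R/3 = -R³/3)
Z = -8022 (Z = 105 - 8127 = -8022)
1/(Z + l(-137)) = 1/(-8022 - ⅓*(-137)³) = 1/(-8022 - ⅓*(-2571353)) = 1/(-8022 + 2571353/3) = 1/(2547287/3) = 3/2547287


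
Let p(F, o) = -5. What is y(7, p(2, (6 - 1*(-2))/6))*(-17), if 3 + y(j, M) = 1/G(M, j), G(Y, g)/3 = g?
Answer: 1054/21 ≈ 50.190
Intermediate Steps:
G(Y, g) = 3*g
y(j, M) = -3 + 1/(3*j)
y(7, p(2, (6 - 1*(-2))/6))*(-17) = (-3 + (1/3)/7)*(-17) = (-3 + (1/3)*(1/7))*(-17) = (-3 + 1/21)*(-17) = -62/21*(-17) = 1054/21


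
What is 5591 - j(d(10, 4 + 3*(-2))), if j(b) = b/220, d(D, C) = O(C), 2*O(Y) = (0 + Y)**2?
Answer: 615009/110 ≈ 5591.0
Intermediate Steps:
O(Y) = Y**2/2 (O(Y) = (0 + Y)**2/2 = Y**2/2)
d(D, C) = C**2/2
j(b) = b/220 (j(b) = b*(1/220) = b/220)
5591 - j(d(10, 4 + 3*(-2))) = 5591 - (4 + 3*(-2))**2/2/220 = 5591 - (4 - 6)**2/2/220 = 5591 - (1/2)*(-2)**2/220 = 5591 - (1/2)*4/220 = 5591 - 2/220 = 5591 - 1*1/110 = 5591 - 1/110 = 615009/110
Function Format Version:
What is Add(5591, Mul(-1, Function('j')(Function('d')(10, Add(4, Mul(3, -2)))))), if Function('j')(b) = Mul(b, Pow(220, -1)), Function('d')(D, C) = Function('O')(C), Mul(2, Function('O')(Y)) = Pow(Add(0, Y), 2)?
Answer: Rational(615009, 110) ≈ 5591.0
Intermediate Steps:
Function('O')(Y) = Mul(Rational(1, 2), Pow(Y, 2)) (Function('O')(Y) = Mul(Rational(1, 2), Pow(Add(0, Y), 2)) = Mul(Rational(1, 2), Pow(Y, 2)))
Function('d')(D, C) = Mul(Rational(1, 2), Pow(C, 2))
Function('j')(b) = Mul(Rational(1, 220), b) (Function('j')(b) = Mul(b, Rational(1, 220)) = Mul(Rational(1, 220), b))
Add(5591, Mul(-1, Function('j')(Function('d')(10, Add(4, Mul(3, -2)))))) = Add(5591, Mul(-1, Mul(Rational(1, 220), Mul(Rational(1, 2), Pow(Add(4, Mul(3, -2)), 2))))) = Add(5591, Mul(-1, Mul(Rational(1, 220), Mul(Rational(1, 2), Pow(Add(4, -6), 2))))) = Add(5591, Mul(-1, Mul(Rational(1, 220), Mul(Rational(1, 2), Pow(-2, 2))))) = Add(5591, Mul(-1, Mul(Rational(1, 220), Mul(Rational(1, 2), 4)))) = Add(5591, Mul(-1, Mul(Rational(1, 220), 2))) = Add(5591, Mul(-1, Rational(1, 110))) = Add(5591, Rational(-1, 110)) = Rational(615009, 110)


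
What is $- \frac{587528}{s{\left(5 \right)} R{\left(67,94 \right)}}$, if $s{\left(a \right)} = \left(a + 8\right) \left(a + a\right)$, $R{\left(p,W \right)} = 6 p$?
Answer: $- \frac{146882}{13065} \approx -11.242$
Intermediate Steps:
$s{\left(a \right)} = 2 a \left(8 + a\right)$ ($s{\left(a \right)} = \left(8 + a\right) 2 a = 2 a \left(8 + a\right)$)
$- \frac{587528}{s{\left(5 \right)} R{\left(67,94 \right)}} = - \frac{587528}{2 \cdot 5 \left(8 + 5\right) 6 \cdot 67} = - \frac{587528}{2 \cdot 5 \cdot 13 \cdot 402} = - \frac{587528}{130 \cdot 402} = - \frac{587528}{52260} = \left(-587528\right) \frac{1}{52260} = - \frac{146882}{13065}$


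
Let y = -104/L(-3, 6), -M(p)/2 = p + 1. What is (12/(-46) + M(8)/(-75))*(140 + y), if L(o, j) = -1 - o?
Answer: -1056/575 ≈ -1.8365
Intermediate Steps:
M(p) = -2 - 2*p (M(p) = -2*(p + 1) = -2*(1 + p) = -2 - 2*p)
y = -52 (y = -104/(-1 - 1*(-3)) = -104/(-1 + 3) = -104/2 = -13*4 = -52)
(12/(-46) + M(8)/(-75))*(140 + y) = (12/(-46) + (-2 - 2*8)/(-75))*(140 - 52) = (12*(-1/46) + (-2 - 16)*(-1/75))*88 = (-6/23 - 18*(-1/75))*88 = (-6/23 + 6/25)*88 = -12/575*88 = -1056/575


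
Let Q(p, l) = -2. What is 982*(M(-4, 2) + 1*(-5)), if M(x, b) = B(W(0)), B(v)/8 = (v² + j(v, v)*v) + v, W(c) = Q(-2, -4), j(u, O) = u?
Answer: 42226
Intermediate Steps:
W(c) = -2
B(v) = 8*v + 16*v² (B(v) = 8*((v² + v*v) + v) = 8*((v² + v²) + v) = 8*(2*v² + v) = 8*(v + 2*v²) = 8*v + 16*v²)
M(x, b) = 48 (M(x, b) = 8*(-2)*(1 + 2*(-2)) = 8*(-2)*(1 - 4) = 8*(-2)*(-3) = 48)
982*(M(-4, 2) + 1*(-5)) = 982*(48 + 1*(-5)) = 982*(48 - 5) = 982*43 = 42226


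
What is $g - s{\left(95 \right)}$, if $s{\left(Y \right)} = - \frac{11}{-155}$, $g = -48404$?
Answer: $- \frac{7502631}{155} \approx -48404.0$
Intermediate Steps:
$s{\left(Y \right)} = \frac{11}{155}$ ($s{\left(Y \right)} = \left(-11\right) \left(- \frac{1}{155}\right) = \frac{11}{155}$)
$g - s{\left(95 \right)} = -48404 - \frac{11}{155} = - \frac{7502631}{155}$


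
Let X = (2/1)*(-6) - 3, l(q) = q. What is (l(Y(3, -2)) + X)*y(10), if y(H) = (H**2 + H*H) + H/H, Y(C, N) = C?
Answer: -2412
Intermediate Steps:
y(H) = 1 + 2*H**2 (y(H) = (H**2 + H**2) + 1 = 2*H**2 + 1 = 1 + 2*H**2)
X = -15 (X = (2*1)*(-6) - 3 = 2*(-6) - 3 = -12 - 3 = -15)
(l(Y(3, -2)) + X)*y(10) = (3 - 15)*(1 + 2*10**2) = -12*(1 + 2*100) = -12*(1 + 200) = -12*201 = -2412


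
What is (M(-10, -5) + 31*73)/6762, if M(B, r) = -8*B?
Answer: 781/2254 ≈ 0.34650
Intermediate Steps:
(M(-10, -5) + 31*73)/6762 = (-8*(-10) + 31*73)/6762 = (80 + 2263)*(1/6762) = 2343*(1/6762) = 781/2254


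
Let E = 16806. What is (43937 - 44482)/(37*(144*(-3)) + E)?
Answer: -545/822 ≈ -0.66302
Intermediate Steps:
(43937 - 44482)/(37*(144*(-3)) + E) = (43937 - 44482)/(37*(144*(-3)) + 16806) = -545/(37*(-432) + 16806) = -545/(-15984 + 16806) = -545/822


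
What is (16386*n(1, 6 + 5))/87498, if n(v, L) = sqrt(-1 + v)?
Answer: 0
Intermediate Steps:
(16386*n(1, 6 + 5))/87498 = (16386*sqrt(-1 + 1))/87498 = (16386*sqrt(0))*(1/87498) = (16386*0)*(1/87498) = 0*(1/87498) = 0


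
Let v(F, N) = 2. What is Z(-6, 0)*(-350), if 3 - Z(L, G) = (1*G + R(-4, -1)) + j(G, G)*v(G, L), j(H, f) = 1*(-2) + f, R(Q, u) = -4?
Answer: -3850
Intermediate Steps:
j(H, f) = -2 + f
Z(L, G) = 11 - 3*G (Z(L, G) = 3 - ((1*G - 4) + (-2 + G)*2) = 3 - ((G - 4) + (-4 + 2*G)) = 3 - ((-4 + G) + (-4 + 2*G)) = 3 - (-8 + 3*G) = 3 + (8 - 3*G) = 11 - 3*G)
Z(-6, 0)*(-350) = (11 - 3*0)*(-350) = (11 + 0)*(-350) = 11*(-350) = -3850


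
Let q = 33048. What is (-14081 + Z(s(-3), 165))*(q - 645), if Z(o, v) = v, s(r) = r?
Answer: -450920148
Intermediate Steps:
(-14081 + Z(s(-3), 165))*(q - 645) = (-14081 + 165)*(33048 - 645) = -13916*32403 = -450920148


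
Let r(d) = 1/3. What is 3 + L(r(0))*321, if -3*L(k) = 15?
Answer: -1602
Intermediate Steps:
r(d) = ⅓
L(k) = -5 (L(k) = -⅓*15 = -5)
3 + L(r(0))*321 = 3 - 5*321 = 3 - 1605 = -1602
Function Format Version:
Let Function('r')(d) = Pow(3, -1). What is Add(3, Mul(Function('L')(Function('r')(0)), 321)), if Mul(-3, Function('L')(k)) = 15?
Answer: -1602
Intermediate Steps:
Function('r')(d) = Rational(1, 3)
Function('L')(k) = -5 (Function('L')(k) = Mul(Rational(-1, 3), 15) = -5)
Add(3, Mul(Function('L')(Function('r')(0)), 321)) = Add(3, Mul(-5, 321)) = Add(3, -1605) = -1602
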